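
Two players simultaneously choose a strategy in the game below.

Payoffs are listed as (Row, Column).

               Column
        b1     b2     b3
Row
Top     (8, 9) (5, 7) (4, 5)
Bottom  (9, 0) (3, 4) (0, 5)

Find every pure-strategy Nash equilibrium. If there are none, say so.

(Top, b1): Row can switch to Bottom (8 → 9). Not NE.
(Top, b2): Column can switch to b1 (7 → 9). Not NE.
(Top, b3): Column can switch to b1 (5 → 9). Not NE.
(Bottom, b1): Column can switch to b2 (0 → 4). Not NE.
(Bottom, b2): Row can switch to Top (3 → 5). Not NE.
(Bottom, b3): Row can switch to Top (0 → 4). Not NE.

There is no pure-strategy Nash equilibrium.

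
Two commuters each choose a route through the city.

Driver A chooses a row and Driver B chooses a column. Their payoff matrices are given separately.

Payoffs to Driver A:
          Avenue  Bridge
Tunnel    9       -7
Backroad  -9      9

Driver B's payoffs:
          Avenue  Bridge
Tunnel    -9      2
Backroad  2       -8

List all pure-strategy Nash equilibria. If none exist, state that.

No pure-strategy Nash equilibrium.

Driver A against Avenue: payoffs 9, -9 → best response Tunnel.
Driver A against Bridge: payoffs -7, 9 → best response Backroad.
Driver B against Tunnel: payoffs -9, 2 → best response Bridge.
Driver B against Backroad: payoffs 2, -8 → best response Avenue.
No profile is a mutual best response for all players.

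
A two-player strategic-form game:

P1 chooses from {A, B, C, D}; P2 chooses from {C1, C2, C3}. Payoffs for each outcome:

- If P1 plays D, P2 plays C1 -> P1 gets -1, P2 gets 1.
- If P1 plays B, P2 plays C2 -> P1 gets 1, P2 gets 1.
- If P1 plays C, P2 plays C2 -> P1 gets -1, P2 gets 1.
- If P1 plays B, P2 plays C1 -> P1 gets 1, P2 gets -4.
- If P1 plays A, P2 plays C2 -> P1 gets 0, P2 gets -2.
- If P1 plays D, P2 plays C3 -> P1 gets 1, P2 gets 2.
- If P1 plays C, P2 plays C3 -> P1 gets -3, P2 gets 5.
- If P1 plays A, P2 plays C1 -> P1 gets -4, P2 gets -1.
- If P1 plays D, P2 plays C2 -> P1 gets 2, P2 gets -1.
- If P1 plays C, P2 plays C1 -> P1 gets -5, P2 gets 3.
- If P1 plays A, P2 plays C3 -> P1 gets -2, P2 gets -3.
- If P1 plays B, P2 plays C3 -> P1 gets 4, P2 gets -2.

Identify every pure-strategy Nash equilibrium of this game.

For each strategy profile, look for a profitable unilateral deviation.
(A, C1): P1 can switch to B (-4 → 1). Not NE.
(A, C2): P1 can switch to B (0 → 1). Not NE.
(A, C3): P1 can switch to B (-2 → 4). Not NE.
(B, C1): P2 can switch to C2 (-4 → 1). Not NE.
(B, C2): P1 can switch to D (1 → 2). Not NE.
(B, C3): P2 can switch to C2 (-2 → 1). Not NE.
(The remaining 6 profiles each have a profitable deviation by the same check.)

There is no pure-strategy Nash equilibrium.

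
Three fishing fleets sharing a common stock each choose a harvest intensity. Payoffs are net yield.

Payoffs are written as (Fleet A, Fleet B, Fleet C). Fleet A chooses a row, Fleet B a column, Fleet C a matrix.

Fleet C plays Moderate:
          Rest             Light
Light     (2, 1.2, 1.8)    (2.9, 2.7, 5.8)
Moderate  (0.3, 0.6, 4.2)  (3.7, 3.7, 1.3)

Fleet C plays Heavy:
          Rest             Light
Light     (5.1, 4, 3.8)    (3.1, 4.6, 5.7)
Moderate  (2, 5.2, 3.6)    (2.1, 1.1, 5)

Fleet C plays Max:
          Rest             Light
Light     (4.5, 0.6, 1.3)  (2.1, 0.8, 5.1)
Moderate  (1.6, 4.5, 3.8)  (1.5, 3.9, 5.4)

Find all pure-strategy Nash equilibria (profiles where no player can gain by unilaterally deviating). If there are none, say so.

Fleet A against (Rest, Moderate): payoffs 2, 0.3 → best response Light.
Fleet A against (Rest, Heavy): payoffs 5.1, 2 → best response Light.
Fleet A against (Rest, Max): payoffs 4.5, 1.6 → best response Light.
Fleet A against (Light, Moderate): payoffs 2.9, 3.7 → best response Moderate.
Fleet A against (Light, Heavy): payoffs 3.1, 2.1 → best response Light.
Fleet A against (Light, Max): payoffs 2.1, 1.5 → best response Light.
Fleet B against (Light, Moderate): payoffs 1.2, 2.7 → best response Light.
Fleet B against (Light, Heavy): payoffs 4, 4.6 → best response Light.
Fleet B against (Light, Max): payoffs 0.6, 0.8 → best response Light.
Fleet B against (Moderate, Moderate): payoffs 0.6, 3.7 → best response Light.
Fleet B against (Moderate, Heavy): payoffs 5.2, 1.1 → best response Rest.
Fleet B against (Moderate, Max): payoffs 4.5, 3.9 → best response Rest.
Fleet C against (Light, Rest): payoffs 1.8, 3.8, 1.3 → best response Heavy.
Fleet C against (Light, Light): payoffs 5.8, 5.7, 5.1 → best response Moderate.
Fleet C against (Moderate, Rest): payoffs 4.2, 3.6, 3.8 → best response Moderate.
Fleet C against (Moderate, Light): payoffs 1.3, 5, 5.4 → best response Max.
No profile is a mutual best response for all players.

none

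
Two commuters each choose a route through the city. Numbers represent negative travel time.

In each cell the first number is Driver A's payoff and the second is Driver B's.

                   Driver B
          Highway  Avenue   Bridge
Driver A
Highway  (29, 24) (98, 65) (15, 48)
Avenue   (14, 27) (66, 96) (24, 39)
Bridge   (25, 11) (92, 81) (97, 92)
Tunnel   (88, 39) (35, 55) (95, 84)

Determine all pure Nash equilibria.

Pure-strategy Nash equilibria: (Highway, Avenue); (Bridge, Bridge)

For each player, find the best response to each opponent profile; mutual best responses are the pure NE.
Driver A against Highway: payoffs 29, 14, 25, 88 → best response Tunnel.
Driver A against Avenue: payoffs 98, 66, 92, 35 → best response Highway.
Driver A against Bridge: payoffs 15, 24, 97, 95 → best response Bridge.
Driver B against Highway: payoffs 24, 65, 48 → best response Avenue.
Driver B against Avenue: payoffs 27, 96, 39 → best response Avenue.
Driver B against Bridge: payoffs 11, 81, 92 → best response Bridge.
Driver B against Tunnel: payoffs 39, 55, 84 → best response Bridge.
Mutual best responses: (Highway, Avenue); (Bridge, Bridge).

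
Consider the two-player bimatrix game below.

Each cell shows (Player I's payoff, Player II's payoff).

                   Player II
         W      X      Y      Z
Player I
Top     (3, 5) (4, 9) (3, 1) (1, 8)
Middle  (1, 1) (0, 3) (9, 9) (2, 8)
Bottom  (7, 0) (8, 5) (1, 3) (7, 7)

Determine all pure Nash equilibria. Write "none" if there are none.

For each strategy profile, look for a profitable unilateral deviation.
(Top, W): Player I can switch to Bottom (3 → 7). Not NE.
(Top, X): Player I can switch to Bottom (4 → 8). Not NE.
(Top, Y): Player I can switch to Middle (3 → 9). Not NE.
(Top, Z): Player I can switch to Middle (1 → 2). Not NE.
(Middle, W): Player I can switch to Top (1 → 3). Not NE.
(Middle, X): Player I can switch to Top (0 → 4). Not NE.
(Middle, Y): Player I gets 9, best alternative 3; Player II gets 9, best alternative 8. No profitable deviation — NE.
(Middle, Z): Player I can switch to Bottom (2 → 7). Not NE.
(Bottom, W): Player II can switch to X (0 → 5). Not NE.
(Bottom, Z): Player I gets 7, best alternative 2; Player II gets 7, best alternative 5. No profitable deviation — NE.
(The remaining 2 profiles each have a profitable deviation by the same check.)

(Middle, Y), (Bottom, Z)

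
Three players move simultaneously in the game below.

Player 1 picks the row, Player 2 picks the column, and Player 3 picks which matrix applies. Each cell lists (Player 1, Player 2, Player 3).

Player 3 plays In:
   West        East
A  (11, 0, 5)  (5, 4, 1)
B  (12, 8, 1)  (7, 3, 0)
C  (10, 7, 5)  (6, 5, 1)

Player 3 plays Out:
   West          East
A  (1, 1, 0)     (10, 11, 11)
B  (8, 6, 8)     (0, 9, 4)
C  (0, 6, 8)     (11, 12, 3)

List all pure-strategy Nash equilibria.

(A, West, In): Player 1 can switch to B (11 → 12). Not NE.
(A, West, Out): Player 1 can switch to B (1 → 8). Not NE.
(A, East, In): Player 1 can switch to B (5 → 7). Not NE.
(A, East, Out): Player 1 can switch to C (10 → 11). Not NE.
(B, West, In): Player 3 can switch to Out (1 → 8). Not NE.
(B, West, Out): Player 2 can switch to East (6 → 9). Not NE.
(B, East, In): Player 2 can switch to West (3 → 8). Not NE.
(B, East, Out): Player 1 can switch to A (0 → 10). Not NE.
(C, East, Out): Player 1 gets 11, best alternative 10; Player 2 gets 12, best alternative 6; Player 3 gets 3, best alternative 1. No profitable deviation — NE.
(The remaining 3 profiles each have a profitable deviation by the same check.)

The unique pure-strategy Nash equilibrium is (C, East, Out).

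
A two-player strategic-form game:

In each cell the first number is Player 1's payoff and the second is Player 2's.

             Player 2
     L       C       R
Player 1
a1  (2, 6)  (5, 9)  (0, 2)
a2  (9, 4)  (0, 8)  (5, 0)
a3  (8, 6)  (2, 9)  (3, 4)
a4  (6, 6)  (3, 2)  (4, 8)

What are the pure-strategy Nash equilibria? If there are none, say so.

For each player, find the best response to each opponent profile; mutual best responses are the pure NE.
Player 1 against L: payoffs 2, 9, 8, 6 → best response a2.
Player 1 against C: payoffs 5, 0, 2, 3 → best response a1.
Player 1 against R: payoffs 0, 5, 3, 4 → best response a2.
Player 2 against a1: payoffs 6, 9, 2 → best response C.
Player 2 against a2: payoffs 4, 8, 0 → best response C.
Player 2 against a3: payoffs 6, 9, 4 → best response C.
Player 2 against a4: payoffs 6, 2, 8 → best response R.
Mutual best responses: (a1, C).

The unique pure-strategy Nash equilibrium is (a1, C).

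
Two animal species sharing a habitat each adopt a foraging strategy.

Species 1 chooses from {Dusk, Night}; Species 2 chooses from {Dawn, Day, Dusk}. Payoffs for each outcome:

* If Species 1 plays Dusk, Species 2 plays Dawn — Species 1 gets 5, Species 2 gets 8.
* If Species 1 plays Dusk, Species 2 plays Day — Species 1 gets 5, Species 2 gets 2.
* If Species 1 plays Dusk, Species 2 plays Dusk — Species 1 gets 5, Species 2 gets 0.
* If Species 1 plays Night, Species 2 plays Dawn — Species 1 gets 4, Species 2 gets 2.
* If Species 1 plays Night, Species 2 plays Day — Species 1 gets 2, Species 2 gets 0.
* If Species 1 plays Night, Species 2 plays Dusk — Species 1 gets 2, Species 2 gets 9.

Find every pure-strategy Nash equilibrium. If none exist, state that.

(Dusk, Dawn): Species 1 gets 5, best alternative 4; Species 2 gets 8, best alternative 2. No profitable deviation — NE.
(Dusk, Day): Species 2 can switch to Dawn (2 → 8). Not NE.
(Dusk, Dusk): Species 2 can switch to Dawn (0 → 8). Not NE.
(Night, Dawn): Species 1 can switch to Dusk (4 → 5). Not NE.
(Night, Day): Species 1 can switch to Dusk (2 → 5). Not NE.
(Night, Dusk): Species 1 can switch to Dusk (2 → 5). Not NE.

The unique pure-strategy Nash equilibrium is (Dusk, Dawn).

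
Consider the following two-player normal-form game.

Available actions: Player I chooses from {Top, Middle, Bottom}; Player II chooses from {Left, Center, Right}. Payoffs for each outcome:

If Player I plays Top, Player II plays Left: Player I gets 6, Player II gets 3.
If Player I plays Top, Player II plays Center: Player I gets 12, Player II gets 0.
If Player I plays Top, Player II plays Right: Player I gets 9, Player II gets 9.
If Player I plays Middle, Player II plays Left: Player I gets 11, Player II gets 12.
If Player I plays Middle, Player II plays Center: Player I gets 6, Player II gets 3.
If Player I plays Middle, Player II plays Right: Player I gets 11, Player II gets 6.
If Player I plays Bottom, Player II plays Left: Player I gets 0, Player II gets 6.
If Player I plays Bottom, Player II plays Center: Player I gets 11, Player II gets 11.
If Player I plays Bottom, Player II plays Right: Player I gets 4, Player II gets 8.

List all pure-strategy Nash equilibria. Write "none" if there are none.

Mark each player's best response to every combination of opponents' strategies; a profile where every player is best-responding is a pure Nash equilibrium.
Player I against Left: payoffs 6, 11, 0 → best response Middle.
Player I against Center: payoffs 12, 6, 11 → best response Top.
Player I against Right: payoffs 9, 11, 4 → best response Middle.
Player II against Top: payoffs 3, 0, 9 → best response Right.
Player II against Middle: payoffs 12, 3, 6 → best response Left.
Player II against Bottom: payoffs 6, 11, 8 → best response Center.
Mutual best responses: (Middle, Left).

(Middle, Left)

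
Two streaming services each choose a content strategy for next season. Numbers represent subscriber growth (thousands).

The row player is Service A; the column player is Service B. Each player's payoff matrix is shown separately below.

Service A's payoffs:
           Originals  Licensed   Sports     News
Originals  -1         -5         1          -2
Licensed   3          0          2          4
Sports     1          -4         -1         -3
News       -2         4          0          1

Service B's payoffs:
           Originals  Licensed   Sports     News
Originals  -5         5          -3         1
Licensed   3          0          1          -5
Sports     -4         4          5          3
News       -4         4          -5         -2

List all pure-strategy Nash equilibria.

(Licensed, Originals) and (News, Licensed)

Service A against Originals: payoffs -1, 3, 1, -2 → best response Licensed.
Service A against Licensed: payoffs -5, 0, -4, 4 → best response News.
Service A against Sports: payoffs 1, 2, -1, 0 → best response Licensed.
Service A against News: payoffs -2, 4, -3, 1 → best response Licensed.
Service B against Originals: payoffs -5, 5, -3, 1 → best response Licensed.
Service B against Licensed: payoffs 3, 0, 1, -5 → best response Originals.
Service B against Sports: payoffs -4, 4, 5, 3 → best response Sports.
Service B against News: payoffs -4, 4, -5, -2 → best response Licensed.
Mutual best responses: (Licensed, Originals); (News, Licensed).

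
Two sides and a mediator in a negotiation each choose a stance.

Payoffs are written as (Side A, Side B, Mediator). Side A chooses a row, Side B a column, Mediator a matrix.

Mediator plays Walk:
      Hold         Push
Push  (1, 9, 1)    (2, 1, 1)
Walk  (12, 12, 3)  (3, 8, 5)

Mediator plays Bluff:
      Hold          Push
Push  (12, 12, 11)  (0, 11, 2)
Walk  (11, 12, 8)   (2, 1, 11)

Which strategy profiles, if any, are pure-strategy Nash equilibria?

Side A against (Hold, Walk): payoffs 1, 12 → best response Walk.
Side A against (Hold, Bluff): payoffs 12, 11 → best response Push.
Side A against (Push, Walk): payoffs 2, 3 → best response Walk.
Side A against (Push, Bluff): payoffs 0, 2 → best response Walk.
Side B against (Push, Walk): payoffs 9, 1 → best response Hold.
Side B against (Push, Bluff): payoffs 12, 11 → best response Hold.
Side B against (Walk, Walk): payoffs 12, 8 → best response Hold.
Side B against (Walk, Bluff): payoffs 12, 1 → best response Hold.
Mediator against (Push, Hold): payoffs 1, 11 → best response Bluff.
Mediator against (Push, Push): payoffs 1, 2 → best response Bluff.
Mediator against (Walk, Hold): payoffs 3, 8 → best response Bluff.
Mediator against (Walk, Push): payoffs 5, 11 → best response Bluff.
Mutual best responses: (Push, Hold, Bluff).

Pure NE: (Push, Hold, Bluff)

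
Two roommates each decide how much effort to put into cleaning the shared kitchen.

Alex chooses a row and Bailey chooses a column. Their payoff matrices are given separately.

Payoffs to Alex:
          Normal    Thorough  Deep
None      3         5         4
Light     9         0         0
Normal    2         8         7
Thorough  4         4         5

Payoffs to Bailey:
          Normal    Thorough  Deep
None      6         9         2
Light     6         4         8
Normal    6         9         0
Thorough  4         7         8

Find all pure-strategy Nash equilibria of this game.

Alex against Normal: payoffs 3, 9, 2, 4 → best response Light.
Alex against Thorough: payoffs 5, 0, 8, 4 → best response Normal.
Alex against Deep: payoffs 4, 0, 7, 5 → best response Normal.
Bailey against None: payoffs 6, 9, 2 → best response Thorough.
Bailey against Light: payoffs 6, 4, 8 → best response Deep.
Bailey against Normal: payoffs 6, 9, 0 → best response Thorough.
Bailey against Thorough: payoffs 4, 7, 8 → best response Deep.
Mutual best responses: (Normal, Thorough).

(Normal, Thorough)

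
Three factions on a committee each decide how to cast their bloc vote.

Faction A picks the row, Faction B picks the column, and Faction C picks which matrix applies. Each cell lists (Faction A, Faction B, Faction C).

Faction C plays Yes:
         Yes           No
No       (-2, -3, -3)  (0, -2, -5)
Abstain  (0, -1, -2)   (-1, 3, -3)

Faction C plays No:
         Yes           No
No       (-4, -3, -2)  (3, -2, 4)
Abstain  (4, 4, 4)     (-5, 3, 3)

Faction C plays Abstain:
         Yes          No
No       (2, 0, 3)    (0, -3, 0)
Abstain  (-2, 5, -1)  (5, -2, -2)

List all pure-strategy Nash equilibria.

(No, Yes, Yes): Faction A can switch to Abstain (-2 → 0). Not NE.
(No, Yes, No): Faction A can switch to Abstain (-4 → 4). Not NE.
(No, Yes, Abstain): Faction A gets 2, best alternative -2; Faction B gets 0, best alternative -3; Faction C gets 3, best alternative -2. No profitable deviation — NE.
(No, No, Yes): Faction C can switch to No (-5 → 4). Not NE.
(No, No, No): Faction A gets 3, best alternative -5; Faction B gets -2, best alternative -3; Faction C gets 4, best alternative 0. No profitable deviation — NE.
(No, No, Abstain): Faction A can switch to Abstain (0 → 5). Not NE.
(Abstain, Yes, Yes): Faction B can switch to No (-1 → 3). Not NE.
(Abstain, Yes, No): Faction A gets 4, best alternative -4; Faction B gets 4, best alternative 3; Faction C gets 4, best alternative -1. No profitable deviation — NE.
(Abstain, Yes, Abstain): Faction A can switch to No (-2 → 2). Not NE.
(The remaining 3 profiles each have a profitable deviation by the same check.)

Pure-strategy Nash equilibria: (No, Yes, Abstain), (No, No, No), (Abstain, Yes, No)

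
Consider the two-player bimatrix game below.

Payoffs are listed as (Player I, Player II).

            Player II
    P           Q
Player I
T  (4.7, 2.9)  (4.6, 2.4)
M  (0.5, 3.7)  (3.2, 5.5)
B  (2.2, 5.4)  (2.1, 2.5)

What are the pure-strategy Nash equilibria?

For each player, find the best response to each opponent profile; mutual best responses are the pure NE.
Player I against P: payoffs 4.7, 0.5, 2.2 → best response T.
Player I against Q: payoffs 4.6, 3.2, 2.1 → best response T.
Player II against T: payoffs 2.9, 2.4 → best response P.
Player II against M: payoffs 3.7, 5.5 → best response Q.
Player II against B: payoffs 5.4, 2.5 → best response P.
Mutual best responses: (T, P).

(T, P)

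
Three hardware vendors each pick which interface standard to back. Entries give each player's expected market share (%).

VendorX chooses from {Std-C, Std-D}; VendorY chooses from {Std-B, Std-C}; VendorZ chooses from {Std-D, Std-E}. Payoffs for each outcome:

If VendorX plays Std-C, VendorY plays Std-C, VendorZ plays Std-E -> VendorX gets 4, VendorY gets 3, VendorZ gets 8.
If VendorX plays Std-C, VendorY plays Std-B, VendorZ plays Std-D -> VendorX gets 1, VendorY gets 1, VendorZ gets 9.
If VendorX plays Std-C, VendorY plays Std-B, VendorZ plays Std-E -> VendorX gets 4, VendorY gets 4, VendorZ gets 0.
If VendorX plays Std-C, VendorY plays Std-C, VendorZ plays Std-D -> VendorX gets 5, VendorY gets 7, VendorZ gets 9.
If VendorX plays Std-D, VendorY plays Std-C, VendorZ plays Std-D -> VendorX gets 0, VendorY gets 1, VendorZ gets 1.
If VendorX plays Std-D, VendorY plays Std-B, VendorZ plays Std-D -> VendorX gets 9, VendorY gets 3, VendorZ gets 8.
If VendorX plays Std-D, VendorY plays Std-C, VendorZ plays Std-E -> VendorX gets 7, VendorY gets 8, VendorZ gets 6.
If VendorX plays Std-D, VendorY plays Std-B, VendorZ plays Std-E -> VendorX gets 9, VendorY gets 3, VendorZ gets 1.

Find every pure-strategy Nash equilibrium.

Pure-strategy Nash equilibria: (Std-C, Std-C, Std-D) and (Std-D, Std-B, Std-D) and (Std-D, Std-C, Std-E)

VendorX against (Std-B, Std-D): payoffs 1, 9 → best response Std-D.
VendorX against (Std-B, Std-E): payoffs 4, 9 → best response Std-D.
VendorX against (Std-C, Std-D): payoffs 5, 0 → best response Std-C.
VendorX against (Std-C, Std-E): payoffs 4, 7 → best response Std-D.
VendorY against (Std-C, Std-D): payoffs 1, 7 → best response Std-C.
VendorY against (Std-C, Std-E): payoffs 4, 3 → best response Std-B.
VendorY against (Std-D, Std-D): payoffs 3, 1 → best response Std-B.
VendorY against (Std-D, Std-E): payoffs 3, 8 → best response Std-C.
VendorZ against (Std-C, Std-B): payoffs 9, 0 → best response Std-D.
VendorZ against (Std-C, Std-C): payoffs 9, 8 → best response Std-D.
VendorZ against (Std-D, Std-B): payoffs 8, 1 → best response Std-D.
VendorZ against (Std-D, Std-C): payoffs 1, 6 → best response Std-E.
Mutual best responses: (Std-C, Std-C, Std-D); (Std-D, Std-B, Std-D); (Std-D, Std-C, Std-E).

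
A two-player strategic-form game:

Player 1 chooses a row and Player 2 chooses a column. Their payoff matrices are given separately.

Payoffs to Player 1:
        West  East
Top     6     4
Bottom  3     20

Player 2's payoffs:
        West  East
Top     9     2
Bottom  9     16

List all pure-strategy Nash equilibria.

Pure-strategy Nash equilibria: (Top, West) and (Bottom, East)

(Top, West): Player 1 gets 6, best alternative 3; Player 2 gets 9, best alternative 2. No profitable deviation — NE.
(Top, East): Player 1 can switch to Bottom (4 → 20). Not NE.
(Bottom, West): Player 1 can switch to Top (3 → 6). Not NE.
(Bottom, East): Player 1 gets 20, best alternative 4; Player 2 gets 16, best alternative 9. No profitable deviation — NE.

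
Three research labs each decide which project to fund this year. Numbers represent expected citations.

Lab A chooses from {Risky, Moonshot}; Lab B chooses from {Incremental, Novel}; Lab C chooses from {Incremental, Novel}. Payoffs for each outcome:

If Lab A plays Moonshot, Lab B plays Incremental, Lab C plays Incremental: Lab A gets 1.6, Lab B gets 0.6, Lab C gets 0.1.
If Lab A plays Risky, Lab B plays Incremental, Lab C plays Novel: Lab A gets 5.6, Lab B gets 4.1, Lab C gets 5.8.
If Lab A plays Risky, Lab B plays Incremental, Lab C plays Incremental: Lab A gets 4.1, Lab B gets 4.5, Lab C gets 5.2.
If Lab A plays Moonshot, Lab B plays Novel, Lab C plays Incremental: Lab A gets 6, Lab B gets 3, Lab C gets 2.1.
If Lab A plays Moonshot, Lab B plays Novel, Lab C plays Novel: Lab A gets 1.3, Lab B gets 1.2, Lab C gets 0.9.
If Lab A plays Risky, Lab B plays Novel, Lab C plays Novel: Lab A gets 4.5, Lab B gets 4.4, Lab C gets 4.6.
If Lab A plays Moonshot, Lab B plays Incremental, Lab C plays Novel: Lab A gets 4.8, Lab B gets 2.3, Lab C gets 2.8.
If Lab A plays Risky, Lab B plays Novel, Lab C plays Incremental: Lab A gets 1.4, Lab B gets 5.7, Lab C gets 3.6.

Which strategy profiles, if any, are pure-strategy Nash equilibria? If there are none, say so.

(Risky, Novel, Novel); (Moonshot, Novel, Incremental)

Lab A against (Incremental, Incremental): payoffs 4.1, 1.6 → best response Risky.
Lab A against (Incremental, Novel): payoffs 5.6, 4.8 → best response Risky.
Lab A against (Novel, Incremental): payoffs 1.4, 6 → best response Moonshot.
Lab A against (Novel, Novel): payoffs 4.5, 1.3 → best response Risky.
Lab B against (Risky, Incremental): payoffs 4.5, 5.7 → best response Novel.
Lab B against (Risky, Novel): payoffs 4.1, 4.4 → best response Novel.
Lab B against (Moonshot, Incremental): payoffs 0.6, 3 → best response Novel.
Lab B against (Moonshot, Novel): payoffs 2.3, 1.2 → best response Incremental.
Lab C against (Risky, Incremental): payoffs 5.2, 5.8 → best response Novel.
Lab C against (Risky, Novel): payoffs 3.6, 4.6 → best response Novel.
Lab C against (Moonshot, Incremental): payoffs 0.1, 2.8 → best response Novel.
Lab C against (Moonshot, Novel): payoffs 2.1, 0.9 → best response Incremental.
Mutual best responses: (Risky, Novel, Novel); (Moonshot, Novel, Incremental).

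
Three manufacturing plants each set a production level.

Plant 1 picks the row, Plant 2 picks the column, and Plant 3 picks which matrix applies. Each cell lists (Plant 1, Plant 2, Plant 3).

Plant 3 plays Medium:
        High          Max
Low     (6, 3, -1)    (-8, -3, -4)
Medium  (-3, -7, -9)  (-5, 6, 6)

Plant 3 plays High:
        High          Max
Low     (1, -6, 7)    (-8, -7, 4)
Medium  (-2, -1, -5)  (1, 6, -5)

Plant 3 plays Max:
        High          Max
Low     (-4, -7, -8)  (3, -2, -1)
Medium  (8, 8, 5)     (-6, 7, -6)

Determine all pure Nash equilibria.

Pure-strategy Nash equilibria: (Low, High, High), (Medium, High, Max), (Medium, Max, Medium)

Plant 1 against (High, Medium): payoffs 6, -3 → best response Low.
Plant 1 against (High, High): payoffs 1, -2 → best response Low.
Plant 1 against (High, Max): payoffs -4, 8 → best response Medium.
Plant 1 against (Max, Medium): payoffs -8, -5 → best response Medium.
Plant 1 against (Max, High): payoffs -8, 1 → best response Medium.
Plant 1 against (Max, Max): payoffs 3, -6 → best response Low.
Plant 2 against (Low, Medium): payoffs 3, -3 → best response High.
Plant 2 against (Low, High): payoffs -6, -7 → best response High.
Plant 2 against (Low, Max): payoffs -7, -2 → best response Max.
Plant 2 against (Medium, Medium): payoffs -7, 6 → best response Max.
Plant 2 against (Medium, High): payoffs -1, 6 → best response Max.
Plant 2 against (Medium, Max): payoffs 8, 7 → best response High.
Plant 3 against (Low, High): payoffs -1, 7, -8 → best response High.
Plant 3 against (Low, Max): payoffs -4, 4, -1 → best response High.
Plant 3 against (Medium, High): payoffs -9, -5, 5 → best response Max.
Plant 3 against (Medium, Max): payoffs 6, -5, -6 → best response Medium.
Mutual best responses: (Low, High, High); (Medium, High, Max); (Medium, Max, Medium).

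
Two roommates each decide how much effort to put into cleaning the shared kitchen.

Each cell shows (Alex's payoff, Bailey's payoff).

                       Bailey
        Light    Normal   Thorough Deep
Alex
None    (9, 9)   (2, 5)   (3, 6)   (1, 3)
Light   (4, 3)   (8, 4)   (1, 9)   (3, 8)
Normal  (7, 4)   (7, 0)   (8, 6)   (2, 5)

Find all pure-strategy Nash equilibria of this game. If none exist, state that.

(None, Light), (Normal, Thorough)

Alex against Light: payoffs 9, 4, 7 → best response None.
Alex against Normal: payoffs 2, 8, 7 → best response Light.
Alex against Thorough: payoffs 3, 1, 8 → best response Normal.
Alex against Deep: payoffs 1, 3, 2 → best response Light.
Bailey against None: payoffs 9, 5, 6, 3 → best response Light.
Bailey against Light: payoffs 3, 4, 9, 8 → best response Thorough.
Bailey against Normal: payoffs 4, 0, 6, 5 → best response Thorough.
Mutual best responses: (None, Light); (Normal, Thorough).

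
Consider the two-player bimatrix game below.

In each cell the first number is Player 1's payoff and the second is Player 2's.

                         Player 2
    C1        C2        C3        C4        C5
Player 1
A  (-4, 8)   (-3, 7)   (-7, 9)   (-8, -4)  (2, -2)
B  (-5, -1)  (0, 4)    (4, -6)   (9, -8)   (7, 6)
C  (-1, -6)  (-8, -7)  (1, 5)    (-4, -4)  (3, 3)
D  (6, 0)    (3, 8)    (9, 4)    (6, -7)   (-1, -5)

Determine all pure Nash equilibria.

Player 1 against C1: payoffs -4, -5, -1, 6 → best response D.
Player 1 against C2: payoffs -3, 0, -8, 3 → best response D.
Player 1 against C3: payoffs -7, 4, 1, 9 → best response D.
Player 1 against C4: payoffs -8, 9, -4, 6 → best response B.
Player 1 against C5: payoffs 2, 7, 3, -1 → best response B.
Player 2 against A: payoffs 8, 7, 9, -4, -2 → best response C3.
Player 2 against B: payoffs -1, 4, -6, -8, 6 → best response C5.
Player 2 against C: payoffs -6, -7, 5, -4, 3 → best response C3.
Player 2 against D: payoffs 0, 8, 4, -7, -5 → best response C2.
Mutual best responses: (B, C5); (D, C2).

The pure Nash equilibria are (B, C5); (D, C2).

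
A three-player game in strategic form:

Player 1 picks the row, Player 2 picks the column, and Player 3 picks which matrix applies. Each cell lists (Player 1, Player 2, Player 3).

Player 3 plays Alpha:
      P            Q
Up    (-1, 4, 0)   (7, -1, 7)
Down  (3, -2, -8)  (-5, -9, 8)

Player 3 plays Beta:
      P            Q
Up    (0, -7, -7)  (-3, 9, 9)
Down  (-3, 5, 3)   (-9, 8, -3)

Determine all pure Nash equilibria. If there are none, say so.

Mark each player's best response to every combination of opponents' strategies; a profile where every player is best-responding is a pure Nash equilibrium.
Player 1 against (P, Alpha): payoffs -1, 3 → best response Down.
Player 1 against (P, Beta): payoffs 0, -3 → best response Up.
Player 1 against (Q, Alpha): payoffs 7, -5 → best response Up.
Player 1 against (Q, Beta): payoffs -3, -9 → best response Up.
Player 2 against (Up, Alpha): payoffs 4, -1 → best response P.
Player 2 against (Up, Beta): payoffs -7, 9 → best response Q.
Player 2 against (Down, Alpha): payoffs -2, -9 → best response P.
Player 2 against (Down, Beta): payoffs 5, 8 → best response Q.
Player 3 against (Up, P): payoffs 0, -7 → best response Alpha.
Player 3 against (Up, Q): payoffs 7, 9 → best response Beta.
Player 3 against (Down, P): payoffs -8, 3 → best response Beta.
Player 3 against (Down, Q): payoffs 8, -3 → best response Alpha.
Mutual best responses: (Up, Q, Beta).

The unique pure-strategy Nash equilibrium is (Up, Q, Beta).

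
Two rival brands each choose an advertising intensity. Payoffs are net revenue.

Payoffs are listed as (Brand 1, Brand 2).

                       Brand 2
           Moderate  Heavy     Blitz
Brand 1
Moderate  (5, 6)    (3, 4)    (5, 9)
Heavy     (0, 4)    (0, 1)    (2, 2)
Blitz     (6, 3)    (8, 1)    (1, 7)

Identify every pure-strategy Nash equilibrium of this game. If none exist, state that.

Pure NE: (Moderate, Blitz)

Mark each player's best response to every combination of opponents' strategies; a profile where every player is best-responding is a pure Nash equilibrium.
Brand 1 against Moderate: payoffs 5, 0, 6 → best response Blitz.
Brand 1 against Heavy: payoffs 3, 0, 8 → best response Blitz.
Brand 1 against Blitz: payoffs 5, 2, 1 → best response Moderate.
Brand 2 against Moderate: payoffs 6, 4, 9 → best response Blitz.
Brand 2 against Heavy: payoffs 4, 1, 2 → best response Moderate.
Brand 2 against Blitz: payoffs 3, 1, 7 → best response Blitz.
Mutual best responses: (Moderate, Blitz).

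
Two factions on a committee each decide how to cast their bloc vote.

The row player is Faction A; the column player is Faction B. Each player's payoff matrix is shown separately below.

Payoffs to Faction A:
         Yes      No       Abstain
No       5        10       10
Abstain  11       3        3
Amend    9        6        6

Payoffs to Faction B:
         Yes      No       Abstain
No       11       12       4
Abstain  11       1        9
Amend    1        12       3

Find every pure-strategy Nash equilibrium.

The pure Nash equilibria are (No, No) and (Abstain, Yes).

Faction A against Yes: payoffs 5, 11, 9 → best response Abstain.
Faction A against No: payoffs 10, 3, 6 → best response No.
Faction A against Abstain: payoffs 10, 3, 6 → best response No.
Faction B against No: payoffs 11, 12, 4 → best response No.
Faction B against Abstain: payoffs 11, 1, 9 → best response Yes.
Faction B against Amend: payoffs 1, 12, 3 → best response No.
Mutual best responses: (No, No); (Abstain, Yes).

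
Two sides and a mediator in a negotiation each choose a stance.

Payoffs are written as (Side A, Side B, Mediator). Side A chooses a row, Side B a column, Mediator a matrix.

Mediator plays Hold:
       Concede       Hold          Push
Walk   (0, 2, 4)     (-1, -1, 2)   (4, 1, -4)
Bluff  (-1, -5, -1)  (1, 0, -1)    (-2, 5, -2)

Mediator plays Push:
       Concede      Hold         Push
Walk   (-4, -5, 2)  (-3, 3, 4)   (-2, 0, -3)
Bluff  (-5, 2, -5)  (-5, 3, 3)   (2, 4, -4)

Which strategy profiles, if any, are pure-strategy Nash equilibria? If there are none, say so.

For each player, find the best response to each opponent profile; mutual best responses are the pure NE.
Side A against (Concede, Hold): payoffs 0, -1 → best response Walk.
Side A against (Concede, Push): payoffs -4, -5 → best response Walk.
Side A against (Hold, Hold): payoffs -1, 1 → best response Bluff.
Side A against (Hold, Push): payoffs -3, -5 → best response Walk.
Side A against (Push, Hold): payoffs 4, -2 → best response Walk.
Side A against (Push, Push): payoffs -2, 2 → best response Bluff.
Side B against (Walk, Hold): payoffs 2, -1, 1 → best response Concede.
Side B against (Walk, Push): payoffs -5, 3, 0 → best response Hold.
Side B against (Bluff, Hold): payoffs -5, 0, 5 → best response Push.
Side B against (Bluff, Push): payoffs 2, 3, 4 → best response Push.
Mediator against (Walk, Concede): payoffs 4, 2 → best response Hold.
Mediator against (Walk, Hold): payoffs 2, 4 → best response Push.
Mediator against (Walk, Push): payoffs -4, -3 → best response Push.
Mediator against (Bluff, Concede): payoffs -1, -5 → best response Hold.
Mediator against (Bluff, Hold): payoffs -1, 3 → best response Push.
Mediator against (Bluff, Push): payoffs -2, -4 → best response Hold.
Mutual best responses: (Walk, Concede, Hold); (Walk, Hold, Push).

(Walk, Concede, Hold) and (Walk, Hold, Push)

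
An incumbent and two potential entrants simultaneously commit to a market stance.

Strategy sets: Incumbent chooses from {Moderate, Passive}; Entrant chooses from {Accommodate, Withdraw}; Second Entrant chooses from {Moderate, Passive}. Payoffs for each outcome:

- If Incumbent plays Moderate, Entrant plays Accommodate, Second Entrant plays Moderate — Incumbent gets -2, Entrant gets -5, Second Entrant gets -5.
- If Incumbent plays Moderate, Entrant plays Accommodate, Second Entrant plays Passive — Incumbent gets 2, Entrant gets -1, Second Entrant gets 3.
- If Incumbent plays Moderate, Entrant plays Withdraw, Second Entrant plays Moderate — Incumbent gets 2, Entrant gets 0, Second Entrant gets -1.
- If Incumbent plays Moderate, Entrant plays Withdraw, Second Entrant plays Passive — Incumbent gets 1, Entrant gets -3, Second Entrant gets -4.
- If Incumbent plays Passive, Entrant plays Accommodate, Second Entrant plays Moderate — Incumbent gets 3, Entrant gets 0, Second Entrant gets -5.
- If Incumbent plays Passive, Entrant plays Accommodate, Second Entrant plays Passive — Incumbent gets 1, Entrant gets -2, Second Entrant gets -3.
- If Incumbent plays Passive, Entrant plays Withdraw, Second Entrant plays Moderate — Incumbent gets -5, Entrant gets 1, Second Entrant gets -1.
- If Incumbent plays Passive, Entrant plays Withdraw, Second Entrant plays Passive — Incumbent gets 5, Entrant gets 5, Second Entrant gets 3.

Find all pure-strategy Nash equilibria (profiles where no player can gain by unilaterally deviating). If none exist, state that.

Pure-strategy Nash equilibria: (Moderate, Accommodate, Passive) and (Moderate, Withdraw, Moderate) and (Passive, Withdraw, Passive)

Incumbent against (Accommodate, Moderate): payoffs -2, 3 → best response Passive.
Incumbent against (Accommodate, Passive): payoffs 2, 1 → best response Moderate.
Incumbent against (Withdraw, Moderate): payoffs 2, -5 → best response Moderate.
Incumbent against (Withdraw, Passive): payoffs 1, 5 → best response Passive.
Entrant against (Moderate, Moderate): payoffs -5, 0 → best response Withdraw.
Entrant against (Moderate, Passive): payoffs -1, -3 → best response Accommodate.
Entrant against (Passive, Moderate): payoffs 0, 1 → best response Withdraw.
Entrant against (Passive, Passive): payoffs -2, 5 → best response Withdraw.
Second Entrant against (Moderate, Accommodate): payoffs -5, 3 → best response Passive.
Second Entrant against (Moderate, Withdraw): payoffs -1, -4 → best response Moderate.
Second Entrant against (Passive, Accommodate): payoffs -5, -3 → best response Passive.
Second Entrant against (Passive, Withdraw): payoffs -1, 3 → best response Passive.
Mutual best responses: (Moderate, Accommodate, Passive); (Moderate, Withdraw, Moderate); (Passive, Withdraw, Passive).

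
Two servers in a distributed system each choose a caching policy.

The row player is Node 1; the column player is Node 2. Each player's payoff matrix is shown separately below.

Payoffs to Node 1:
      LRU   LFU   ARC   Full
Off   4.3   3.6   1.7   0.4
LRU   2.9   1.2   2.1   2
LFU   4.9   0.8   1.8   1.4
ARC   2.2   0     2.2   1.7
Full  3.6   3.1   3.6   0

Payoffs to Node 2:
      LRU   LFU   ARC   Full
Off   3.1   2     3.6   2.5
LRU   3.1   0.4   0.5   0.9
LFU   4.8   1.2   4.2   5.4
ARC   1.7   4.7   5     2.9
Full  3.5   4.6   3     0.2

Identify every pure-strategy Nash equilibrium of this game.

No pure-strategy Nash equilibrium.

(Off, LRU): Node 1 can switch to LFU (4.3 → 4.9). Not NE.
(Off, LFU): Node 2 can switch to LRU (2 → 3.1). Not NE.
(Off, ARC): Node 1 can switch to LRU (1.7 → 2.1). Not NE.
(Off, Full): Node 1 can switch to LRU (0.4 → 2). Not NE.
(LRU, LRU): Node 1 can switch to Off (2.9 → 4.3). Not NE.
(LRU, LFU): Node 1 can switch to Off (1.2 → 3.6). Not NE.
(The remaining 14 profiles each have a profitable deviation by the same check.)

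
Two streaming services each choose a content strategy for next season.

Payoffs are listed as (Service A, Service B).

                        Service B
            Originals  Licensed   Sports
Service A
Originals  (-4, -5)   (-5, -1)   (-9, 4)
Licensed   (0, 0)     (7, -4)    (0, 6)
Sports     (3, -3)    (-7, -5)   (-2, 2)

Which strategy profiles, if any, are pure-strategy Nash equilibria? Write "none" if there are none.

(Licensed, Sports)

(Originals, Originals): Service A can switch to Licensed (-4 → 0). Not NE.
(Originals, Licensed): Service A can switch to Licensed (-5 → 7). Not NE.
(Originals, Sports): Service A can switch to Licensed (-9 → 0). Not NE.
(Licensed, Originals): Service A can switch to Sports (0 → 3). Not NE.
(Licensed, Licensed): Service B can switch to Originals (-4 → 0). Not NE.
(Licensed, Sports): Service A gets 0, best alternative -2; Service B gets 6, best alternative 0. No profitable deviation — NE.
(Sports, Originals): Service B can switch to Sports (-3 → 2). Not NE.
(Sports, Licensed): Service A can switch to Originals (-7 → -5). Not NE.
(Sports, Sports): Service A can switch to Licensed (-2 → 0). Not NE.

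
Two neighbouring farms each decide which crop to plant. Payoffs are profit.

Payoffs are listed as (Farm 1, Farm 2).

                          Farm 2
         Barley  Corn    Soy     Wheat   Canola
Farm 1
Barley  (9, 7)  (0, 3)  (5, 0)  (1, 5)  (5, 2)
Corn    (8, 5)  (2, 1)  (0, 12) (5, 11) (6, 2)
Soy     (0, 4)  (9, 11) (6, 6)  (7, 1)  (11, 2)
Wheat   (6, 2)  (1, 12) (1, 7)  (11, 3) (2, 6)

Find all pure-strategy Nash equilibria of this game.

For each player, find the best response to each opponent profile; mutual best responses are the pure NE.
Farm 1 against Barley: payoffs 9, 8, 0, 6 → best response Barley.
Farm 1 against Corn: payoffs 0, 2, 9, 1 → best response Soy.
Farm 1 against Soy: payoffs 5, 0, 6, 1 → best response Soy.
Farm 1 against Wheat: payoffs 1, 5, 7, 11 → best response Wheat.
Farm 1 against Canola: payoffs 5, 6, 11, 2 → best response Soy.
Farm 2 against Barley: payoffs 7, 3, 0, 5, 2 → best response Barley.
Farm 2 against Corn: payoffs 5, 1, 12, 11, 2 → best response Soy.
Farm 2 against Soy: payoffs 4, 11, 6, 1, 2 → best response Corn.
Farm 2 against Wheat: payoffs 2, 12, 7, 3, 6 → best response Corn.
Mutual best responses: (Barley, Barley); (Soy, Corn).

Pure-strategy Nash equilibria: (Barley, Barley) and (Soy, Corn)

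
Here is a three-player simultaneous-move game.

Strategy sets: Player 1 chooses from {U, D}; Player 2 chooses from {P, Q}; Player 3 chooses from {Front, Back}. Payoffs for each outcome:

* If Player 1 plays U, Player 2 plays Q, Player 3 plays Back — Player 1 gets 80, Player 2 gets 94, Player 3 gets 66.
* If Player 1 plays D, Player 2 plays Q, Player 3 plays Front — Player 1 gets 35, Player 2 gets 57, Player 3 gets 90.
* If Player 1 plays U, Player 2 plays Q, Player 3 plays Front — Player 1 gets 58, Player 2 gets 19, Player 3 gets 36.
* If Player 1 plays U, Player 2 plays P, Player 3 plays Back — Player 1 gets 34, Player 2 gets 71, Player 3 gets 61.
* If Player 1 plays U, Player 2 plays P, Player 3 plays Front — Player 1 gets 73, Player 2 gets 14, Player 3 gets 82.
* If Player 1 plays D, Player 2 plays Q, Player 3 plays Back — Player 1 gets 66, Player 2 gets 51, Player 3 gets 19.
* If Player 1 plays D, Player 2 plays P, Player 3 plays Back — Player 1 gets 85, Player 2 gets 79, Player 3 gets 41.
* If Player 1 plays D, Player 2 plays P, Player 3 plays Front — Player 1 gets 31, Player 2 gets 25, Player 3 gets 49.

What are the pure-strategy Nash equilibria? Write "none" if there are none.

Mark each player's best response to every combination of opponents' strategies; a profile where every player is best-responding is a pure Nash equilibrium.
Player 1 against (P, Front): payoffs 73, 31 → best response U.
Player 1 against (P, Back): payoffs 34, 85 → best response D.
Player 1 against (Q, Front): payoffs 58, 35 → best response U.
Player 1 against (Q, Back): payoffs 80, 66 → best response U.
Player 2 against (U, Front): payoffs 14, 19 → best response Q.
Player 2 against (U, Back): payoffs 71, 94 → best response Q.
Player 2 against (D, Front): payoffs 25, 57 → best response Q.
Player 2 against (D, Back): payoffs 79, 51 → best response P.
Player 3 against (U, P): payoffs 82, 61 → best response Front.
Player 3 against (U, Q): payoffs 36, 66 → best response Back.
Player 3 against (D, P): payoffs 49, 41 → best response Front.
Player 3 against (D, Q): payoffs 90, 19 → best response Front.
Mutual best responses: (U, Q, Back).

(U, Q, Back)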